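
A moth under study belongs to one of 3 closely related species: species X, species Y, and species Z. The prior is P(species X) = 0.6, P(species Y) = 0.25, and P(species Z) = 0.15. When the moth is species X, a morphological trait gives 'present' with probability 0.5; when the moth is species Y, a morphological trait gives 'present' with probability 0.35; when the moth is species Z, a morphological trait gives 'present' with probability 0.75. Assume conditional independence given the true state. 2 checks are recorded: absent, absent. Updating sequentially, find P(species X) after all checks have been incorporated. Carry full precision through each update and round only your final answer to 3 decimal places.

0.566

After 'absent': normaliser = 0.5·0.6000 + 0.65·0.2500 + 0.25·0.1500; P(species X) ≈ 0.6000, P(species Y) ≈ 0.3250, P(species Z) ≈ 0.0750
After 'absent': normaliser = 0.5·0.6000 + 0.65·0.3250 + 0.25·0.0750; P(species X) ≈ 0.5660, P(species Y) ≈ 0.3986, P(species Z) ≈ 0.0354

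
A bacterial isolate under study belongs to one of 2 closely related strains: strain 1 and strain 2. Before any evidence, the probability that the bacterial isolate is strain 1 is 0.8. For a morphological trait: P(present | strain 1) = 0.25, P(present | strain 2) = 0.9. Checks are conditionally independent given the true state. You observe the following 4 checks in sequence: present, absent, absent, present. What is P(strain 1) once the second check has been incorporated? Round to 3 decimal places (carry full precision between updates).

Apply Bayes' rule sequentially, carrying P(strain 1) forward.
After 'present': P(strain 1) = 0.25·0.8000 / (0.25·0.8000 + 0.9·0.2000) ≈ 0.5263
After 'absent': P(strain 1) = 0.75·0.5263 / (0.75·0.5263 + 0.1·0.4737) ≈ 0.8929

0.893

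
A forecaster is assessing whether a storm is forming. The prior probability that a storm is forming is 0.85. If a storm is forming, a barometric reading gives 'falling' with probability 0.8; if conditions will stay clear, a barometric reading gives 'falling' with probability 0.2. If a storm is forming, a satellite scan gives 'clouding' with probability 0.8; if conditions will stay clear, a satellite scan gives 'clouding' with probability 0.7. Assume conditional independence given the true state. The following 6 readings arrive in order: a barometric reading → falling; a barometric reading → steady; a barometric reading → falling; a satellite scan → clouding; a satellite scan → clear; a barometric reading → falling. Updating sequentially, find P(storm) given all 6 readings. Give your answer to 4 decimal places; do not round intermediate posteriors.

After a barometric reading='falling': P(storm) = 0.8·0.8500 / (0.8·0.8500 + 0.2·0.1500) ≈ 0.9577
After a barometric reading='steady': P(storm) = 0.2·0.9577 / (0.2·0.9577 + 0.8·0.0423) ≈ 0.8500
After a barometric reading='falling': P(storm) = 0.8·0.8500 / (0.8·0.8500 + 0.2·0.1500) ≈ 0.9577
After a satellite scan='clouding': P(storm) = 0.8·0.9577 / (0.8·0.9577 + 0.7·0.0423) ≈ 0.9628
After a satellite scan='clear': P(storm) = 0.2·0.9628 / (0.2·0.9628 + 0.3·0.0372) ≈ 0.9453
After a barometric reading='falling': P(storm) = 0.8·0.9453 / (0.8·0.9453 + 0.2·0.0547) ≈ 0.9857

0.9857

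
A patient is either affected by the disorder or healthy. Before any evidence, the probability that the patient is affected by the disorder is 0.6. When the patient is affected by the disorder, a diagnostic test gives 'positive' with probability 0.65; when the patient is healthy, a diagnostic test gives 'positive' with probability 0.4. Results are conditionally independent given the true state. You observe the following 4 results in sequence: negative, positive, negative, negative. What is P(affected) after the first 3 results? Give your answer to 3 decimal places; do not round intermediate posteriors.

0.453

After 'negative': P(affected) = 0.35·0.6000 / (0.35·0.6000 + 0.6·0.4000) ≈ 0.4667
After 'positive': P(affected) = 0.65·0.4667 / (0.65·0.4667 + 0.4·0.5333) ≈ 0.5871
After 'negative': P(affected) = 0.35·0.5871 / (0.35·0.5871 + 0.6·0.4129) ≈ 0.4534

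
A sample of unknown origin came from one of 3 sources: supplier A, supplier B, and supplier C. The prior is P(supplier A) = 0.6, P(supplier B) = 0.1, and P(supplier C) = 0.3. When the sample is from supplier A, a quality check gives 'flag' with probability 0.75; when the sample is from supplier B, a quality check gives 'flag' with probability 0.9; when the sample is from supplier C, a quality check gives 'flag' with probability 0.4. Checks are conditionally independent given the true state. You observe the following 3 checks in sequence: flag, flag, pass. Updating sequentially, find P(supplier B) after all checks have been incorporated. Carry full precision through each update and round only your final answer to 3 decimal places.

Apply Bayes' rule sequentially, carrying P(supplier B) forward.
After 'flag': normaliser = 0.75·0.6000 + 0.9·0.1000 + 0.4·0.3000; P(supplier A) ≈ 0.6818, P(supplier B) ≈ 0.1364, P(supplier C) ≈ 0.1818
After 'flag': normaliser = 0.75·0.6818 + 0.9·0.1364 + 0.4·0.1818; P(supplier A) ≈ 0.7235, P(supplier B) ≈ 0.1736, P(supplier C) ≈ 0.1029
After 'pass': normaliser = 0.25·0.7235 + 0.1·0.1736 + 0.6·0.1029; P(supplier A) ≈ 0.6957, P(supplier B) ≈ 0.0668, P(supplier C) ≈ 0.2375

0.067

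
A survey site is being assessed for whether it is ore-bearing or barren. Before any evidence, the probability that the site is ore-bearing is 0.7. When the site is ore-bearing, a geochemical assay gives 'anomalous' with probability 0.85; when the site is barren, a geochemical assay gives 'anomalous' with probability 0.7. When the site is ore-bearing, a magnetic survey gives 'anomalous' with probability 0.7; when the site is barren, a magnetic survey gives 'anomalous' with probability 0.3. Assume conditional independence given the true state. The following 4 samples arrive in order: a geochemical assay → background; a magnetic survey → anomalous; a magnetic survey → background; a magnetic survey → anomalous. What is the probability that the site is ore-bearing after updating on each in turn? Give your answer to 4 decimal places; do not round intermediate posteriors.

Each posterior becomes the prior for the next update.
After a geochemical assay='background': P(ore) = 0.15·0.7000 / (0.15·0.7000 + 0.3·0.3000) ≈ 0.5385
After a magnetic survey='anomalous': P(ore) = 0.7·0.5385 / (0.7·0.5385 + 0.3·0.4615) ≈ 0.7313
After a magnetic survey='background': P(ore) = 0.3·0.7313 / (0.3·0.7313 + 0.7·0.2687) ≈ 0.5385
After a magnetic survey='anomalous': P(ore) = 0.7·0.5385 / (0.7·0.5385 + 0.3·0.4615) ≈ 0.7313

0.7313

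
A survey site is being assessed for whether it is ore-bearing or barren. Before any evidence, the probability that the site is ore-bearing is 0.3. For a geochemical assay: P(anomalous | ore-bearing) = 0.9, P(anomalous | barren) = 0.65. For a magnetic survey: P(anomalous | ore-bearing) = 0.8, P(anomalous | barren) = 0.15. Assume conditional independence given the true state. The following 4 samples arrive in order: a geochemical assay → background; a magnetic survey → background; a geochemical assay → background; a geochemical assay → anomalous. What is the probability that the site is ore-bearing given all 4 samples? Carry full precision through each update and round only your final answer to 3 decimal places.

After a geochemical assay='background': P(ore) = 0.1·0.3000 / (0.1·0.3000 + 0.35·0.7000) ≈ 0.1091
After a magnetic survey='background': P(ore) = 0.2·0.1091 / (0.2·0.1091 + 0.85·0.8909) ≈ 0.0280
After a geochemical assay='background': P(ore) = 0.1·0.0280 / (0.1·0.0280 + 0.35·0.9720) ≈ 0.0082
After a geochemical assay='anomalous': P(ore) = 0.9·0.0082 / (0.9·0.0082 + 0.65·0.9918) ≈ 0.0113

0.011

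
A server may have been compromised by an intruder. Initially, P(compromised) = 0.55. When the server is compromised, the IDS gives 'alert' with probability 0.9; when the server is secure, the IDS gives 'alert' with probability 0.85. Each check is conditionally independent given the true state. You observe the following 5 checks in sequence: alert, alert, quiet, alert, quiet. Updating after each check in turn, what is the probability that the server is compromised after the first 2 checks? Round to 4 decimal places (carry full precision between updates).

Each posterior becomes the prior for the next update.
After 'alert': P(compromised) = 0.9·0.5500 / (0.9·0.5500 + 0.85·0.4500) ≈ 0.5641
After 'alert': P(compromised) = 0.9·0.5641 / (0.9·0.5641 + 0.85·0.4359) ≈ 0.5781

0.5781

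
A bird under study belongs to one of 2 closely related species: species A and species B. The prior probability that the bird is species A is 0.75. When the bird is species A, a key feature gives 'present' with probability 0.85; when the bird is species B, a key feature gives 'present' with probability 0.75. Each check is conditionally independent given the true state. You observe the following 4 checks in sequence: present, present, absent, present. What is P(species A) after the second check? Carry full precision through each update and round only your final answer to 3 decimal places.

0.794

After 'present': P(species A) = 0.85·0.7500 / (0.85·0.7500 + 0.75·0.2500) ≈ 0.7727
After 'present': P(species A) = 0.85·0.7727 / (0.85·0.7727 + 0.75·0.2273) ≈ 0.7940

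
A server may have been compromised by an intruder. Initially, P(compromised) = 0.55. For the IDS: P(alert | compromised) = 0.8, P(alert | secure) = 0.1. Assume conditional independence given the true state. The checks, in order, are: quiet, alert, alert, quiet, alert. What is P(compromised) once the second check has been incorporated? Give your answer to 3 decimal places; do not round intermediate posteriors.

0.685

After 'quiet': P(compromised) = 0.2·0.5500 / (0.2·0.5500 + 0.9·0.4500) ≈ 0.2136
After 'alert': P(compromised) = 0.8·0.2136 / (0.8·0.2136 + 0.1·0.7864) ≈ 0.6848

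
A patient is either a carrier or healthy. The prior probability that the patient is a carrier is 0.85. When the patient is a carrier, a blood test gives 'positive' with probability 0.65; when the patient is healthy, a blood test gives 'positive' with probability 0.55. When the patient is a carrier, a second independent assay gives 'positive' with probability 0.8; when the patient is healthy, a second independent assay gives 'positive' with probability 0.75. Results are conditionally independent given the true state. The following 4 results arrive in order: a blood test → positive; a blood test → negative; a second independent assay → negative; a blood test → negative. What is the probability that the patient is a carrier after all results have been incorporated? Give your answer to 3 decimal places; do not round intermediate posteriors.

After a blood test='positive': P(carrier) = 0.65·0.8500 / (0.65·0.8500 + 0.55·0.1500) ≈ 0.8701
After a blood test='negative': P(carrier) = 0.35·0.8701 / (0.35·0.8701 + 0.45·0.1299) ≈ 0.8389
After a second independent assay='negative': P(carrier) = 0.2·0.8389 / (0.2·0.8389 + 0.25·0.1611) ≈ 0.8065
After a blood test='negative': P(carrier) = 0.35·0.8065 / (0.35·0.8065 + 0.45·0.1935) ≈ 0.7642

0.764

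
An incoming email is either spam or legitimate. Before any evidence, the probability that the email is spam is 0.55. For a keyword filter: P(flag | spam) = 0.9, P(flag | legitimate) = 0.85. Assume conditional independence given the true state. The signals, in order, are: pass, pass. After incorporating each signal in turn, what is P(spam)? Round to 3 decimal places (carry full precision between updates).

0.352

After 'pass': P(spam) = 0.1·0.5500 / (0.1·0.5500 + 0.15·0.4500) ≈ 0.4490
After 'pass': P(spam) = 0.1·0.4490 / (0.1·0.4490 + 0.15·0.5510) ≈ 0.3520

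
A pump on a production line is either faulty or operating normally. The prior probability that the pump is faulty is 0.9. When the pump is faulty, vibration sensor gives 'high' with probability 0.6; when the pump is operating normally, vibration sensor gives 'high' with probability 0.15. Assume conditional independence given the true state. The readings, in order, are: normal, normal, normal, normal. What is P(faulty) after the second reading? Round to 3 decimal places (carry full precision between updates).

Apply Bayes' rule sequentially, carrying P(faulty) forward.
After 'normal': P(faulty) = 0.4·0.9000 / (0.4·0.9000 + 0.85·0.1000) ≈ 0.8090
After 'normal': P(faulty) = 0.4·0.8090 / (0.4·0.8090 + 0.85·0.1910) ≈ 0.6659

0.666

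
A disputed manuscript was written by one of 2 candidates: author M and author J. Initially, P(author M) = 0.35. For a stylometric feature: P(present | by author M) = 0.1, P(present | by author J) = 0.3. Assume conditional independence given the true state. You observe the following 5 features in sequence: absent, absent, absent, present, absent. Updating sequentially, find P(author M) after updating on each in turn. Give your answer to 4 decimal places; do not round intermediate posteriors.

After 'absent': P(author M) = 0.9·0.3500 / (0.9·0.3500 + 0.7·0.6500) ≈ 0.4091
After 'absent': P(author M) = 0.9·0.4091 / (0.9·0.4091 + 0.7·0.5909) ≈ 0.4709
After 'absent': P(author M) = 0.9·0.4709 / (0.9·0.4709 + 0.7·0.5291) ≈ 0.5337
After 'present': P(author M) = 0.1·0.5337 / (0.1·0.5337 + 0.3·0.4663) ≈ 0.2761
After 'absent': P(author M) = 0.9·0.2761 / (0.9·0.2761 + 0.7·0.7239) ≈ 0.3291

0.3291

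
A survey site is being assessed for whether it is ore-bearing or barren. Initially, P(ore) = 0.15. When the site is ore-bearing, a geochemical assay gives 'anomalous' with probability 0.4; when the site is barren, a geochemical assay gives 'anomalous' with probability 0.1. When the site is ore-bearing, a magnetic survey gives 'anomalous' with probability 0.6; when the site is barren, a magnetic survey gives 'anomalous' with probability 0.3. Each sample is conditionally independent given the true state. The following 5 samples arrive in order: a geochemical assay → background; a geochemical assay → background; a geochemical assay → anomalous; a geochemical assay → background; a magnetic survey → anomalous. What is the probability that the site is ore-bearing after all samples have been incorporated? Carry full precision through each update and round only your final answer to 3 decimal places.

0.295

After a geochemical assay='background': P(ore) = 0.6·0.1500 / (0.6·0.1500 + 0.9·0.8500) ≈ 0.1053
After a geochemical assay='background': P(ore) = 0.6·0.1053 / (0.6·0.1053 + 0.9·0.8947) ≈ 0.0727
After a geochemical assay='anomalous': P(ore) = 0.4·0.0727 / (0.4·0.0727 + 0.1·0.9273) ≈ 0.2388
After a geochemical assay='background': P(ore) = 0.6·0.2388 / (0.6·0.2388 + 0.9·0.7612) ≈ 0.1730
After a magnetic survey='anomalous': P(ore) = 0.6·0.1730 / (0.6·0.1730 + 0.3·0.8270) ≈ 0.2949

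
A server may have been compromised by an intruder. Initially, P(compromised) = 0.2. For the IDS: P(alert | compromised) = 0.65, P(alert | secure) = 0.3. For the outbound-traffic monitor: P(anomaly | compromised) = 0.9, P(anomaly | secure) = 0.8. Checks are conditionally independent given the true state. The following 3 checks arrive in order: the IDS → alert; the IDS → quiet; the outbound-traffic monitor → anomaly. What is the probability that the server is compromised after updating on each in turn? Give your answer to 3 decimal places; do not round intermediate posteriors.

0.234

After the IDS='alert': P(compromised) = 0.65·0.2000 / (0.65·0.2000 + 0.3·0.8000) ≈ 0.3514
After the IDS='quiet': P(compromised) = 0.35·0.3514 / (0.35·0.3514 + 0.7·0.6486) ≈ 0.2131
After the outbound-traffic monitor='anomaly': P(compromised) = 0.9·0.2131 / (0.9·0.2131 + 0.8·0.7869) ≈ 0.2335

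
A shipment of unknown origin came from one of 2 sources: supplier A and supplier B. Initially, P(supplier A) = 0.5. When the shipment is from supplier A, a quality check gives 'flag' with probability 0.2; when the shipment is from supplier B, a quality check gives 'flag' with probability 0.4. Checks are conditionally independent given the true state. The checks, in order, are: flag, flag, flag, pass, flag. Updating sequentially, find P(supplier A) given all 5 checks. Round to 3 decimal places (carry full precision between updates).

After 'flag': P(supplier A) = 0.2·0.5000 / (0.2·0.5000 + 0.4·0.5000) ≈ 0.3333
After 'flag': P(supplier A) = 0.2·0.3333 / (0.2·0.3333 + 0.4·0.6667) ≈ 0.2000
After 'flag': P(supplier A) = 0.2·0.2000 / (0.2·0.2000 + 0.4·0.8000) ≈ 0.1111
After 'pass': P(supplier A) = 0.8·0.1111 / (0.8·0.1111 + 0.6·0.8889) ≈ 0.1429
After 'flag': P(supplier A) = 0.2·0.1429 / (0.2·0.1429 + 0.4·0.8571) ≈ 0.0769

0.077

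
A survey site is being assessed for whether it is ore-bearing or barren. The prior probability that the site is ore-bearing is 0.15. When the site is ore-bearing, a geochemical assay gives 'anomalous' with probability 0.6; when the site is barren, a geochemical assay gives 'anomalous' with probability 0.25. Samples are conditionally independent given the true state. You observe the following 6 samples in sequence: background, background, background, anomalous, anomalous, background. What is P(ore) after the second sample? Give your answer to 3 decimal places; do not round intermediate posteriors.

After 'background': P(ore) = 0.4·0.1500 / (0.4·0.1500 + 0.75·0.8500) ≈ 0.0860
After 'background': P(ore) = 0.4·0.0860 / (0.4·0.0860 + 0.75·0.9140) ≈ 0.0478

0.048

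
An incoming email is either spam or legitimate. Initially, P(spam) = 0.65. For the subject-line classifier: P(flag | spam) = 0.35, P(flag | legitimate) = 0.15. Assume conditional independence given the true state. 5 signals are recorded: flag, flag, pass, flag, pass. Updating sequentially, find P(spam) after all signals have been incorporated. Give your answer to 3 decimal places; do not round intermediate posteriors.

After 'flag': P(spam) = 0.35·0.6500 / (0.35·0.6500 + 0.15·0.3500) ≈ 0.8125
After 'flag': P(spam) = 0.35·0.8125 / (0.35·0.8125 + 0.15·0.1875) ≈ 0.9100
After 'pass': P(spam) = 0.65·0.9100 / (0.65·0.9100 + 0.85·0.0900) ≈ 0.8855
After 'flag': P(spam) = 0.35·0.8855 / (0.35·0.8855 + 0.15·0.1145) ≈ 0.9475
After 'pass': P(spam) = 0.65·0.9475 / (0.65·0.9475 + 0.85·0.0525) ≈ 0.9324

0.932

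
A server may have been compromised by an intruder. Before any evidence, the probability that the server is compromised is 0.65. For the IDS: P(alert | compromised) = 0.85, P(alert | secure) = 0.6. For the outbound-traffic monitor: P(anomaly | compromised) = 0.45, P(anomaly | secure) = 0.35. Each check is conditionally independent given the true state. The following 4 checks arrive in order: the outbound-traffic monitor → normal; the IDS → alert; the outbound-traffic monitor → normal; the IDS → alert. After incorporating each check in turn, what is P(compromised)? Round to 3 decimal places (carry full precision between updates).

After the outbound-traffic monitor='normal': P(compromised) = 0.55·0.6500 / (0.55·0.6500 + 0.65·0.3500) ≈ 0.6111
After the IDS='alert': P(compromised) = 0.85·0.6111 / (0.85·0.6111 + 0.6·0.3889) ≈ 0.6900
After the outbound-traffic monitor='normal': P(compromised) = 0.55·0.6900 / (0.55·0.6900 + 0.65·0.3100) ≈ 0.6532
After the IDS='alert': P(compromised) = 0.85·0.6532 / (0.85·0.6532 + 0.6·0.3468) ≈ 0.7274

0.727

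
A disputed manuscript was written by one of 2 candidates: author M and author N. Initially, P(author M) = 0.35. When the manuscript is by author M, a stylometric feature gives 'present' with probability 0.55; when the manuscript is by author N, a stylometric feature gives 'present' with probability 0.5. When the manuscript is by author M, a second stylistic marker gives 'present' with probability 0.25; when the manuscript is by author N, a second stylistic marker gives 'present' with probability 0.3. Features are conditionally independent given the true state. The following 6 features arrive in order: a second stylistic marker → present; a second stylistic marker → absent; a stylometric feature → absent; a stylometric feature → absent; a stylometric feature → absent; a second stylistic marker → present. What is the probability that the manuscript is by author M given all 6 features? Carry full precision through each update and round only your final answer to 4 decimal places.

0.2260

After a second stylistic marker='present': P(author M) = 0.25·0.3500 / (0.25·0.3500 + 0.3·0.6500) ≈ 0.3097
After a second stylistic marker='absent': P(author M) = 0.75·0.3097 / (0.75·0.3097 + 0.7·0.6903) ≈ 0.3247
After a stylometric feature='absent': P(author M) = 0.45·0.3247 / (0.45·0.3247 + 0.5·0.6753) ≈ 0.3020
After a stylometric feature='absent': P(author M) = 0.45·0.3020 / (0.45·0.3020 + 0.5·0.6980) ≈ 0.2803
After a stylometric feature='absent': P(author M) = 0.45·0.2803 / (0.45·0.2803 + 0.5·0.7197) ≈ 0.2595
After a second stylistic marker='present': P(author M) = 0.25·0.2595 / (0.25·0.2595 + 0.3·0.7405) ≈ 0.2260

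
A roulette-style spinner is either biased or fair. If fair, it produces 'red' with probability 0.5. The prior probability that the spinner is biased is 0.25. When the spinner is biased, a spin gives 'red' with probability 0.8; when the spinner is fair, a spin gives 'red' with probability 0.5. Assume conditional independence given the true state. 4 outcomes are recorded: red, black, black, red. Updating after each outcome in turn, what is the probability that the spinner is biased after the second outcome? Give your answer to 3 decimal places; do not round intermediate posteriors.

After 'red': P(biased) = 0.8·0.2500 / (0.8·0.2500 + 0.5·0.7500) ≈ 0.3478
After 'black': P(biased) = 0.2·0.3478 / (0.2·0.3478 + 0.5·0.6522) ≈ 0.1758

0.176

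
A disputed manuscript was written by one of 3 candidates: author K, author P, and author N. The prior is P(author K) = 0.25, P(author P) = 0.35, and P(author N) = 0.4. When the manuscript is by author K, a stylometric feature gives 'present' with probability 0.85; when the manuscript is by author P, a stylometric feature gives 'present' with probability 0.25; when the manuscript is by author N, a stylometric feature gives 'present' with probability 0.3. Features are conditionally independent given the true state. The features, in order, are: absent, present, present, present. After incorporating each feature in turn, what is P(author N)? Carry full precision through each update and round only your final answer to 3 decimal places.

0.218

After 'absent': normaliser = 0.15·0.2500 + 0.75·0.3500 + 0.7·0.4000; P(author K) ≈ 0.0647, P(author P) ≈ 0.4526, P(author N) ≈ 0.4828
After 'present': normaliser = 0.85·0.0647 + 0.25·0.4526 + 0.3·0.4828; P(author K) ≈ 0.1756, P(author P) ≈ 0.3616, P(author N) ≈ 0.4628
After 'present': normaliser = 0.85·0.1756 + 0.25·0.3616 + 0.3·0.4628; P(author K) ≈ 0.3944, P(author P) ≈ 0.2388, P(author N) ≈ 0.3668
After 'present': normaliser = 0.85·0.3944 + 0.25·0.2388 + 0.3·0.3668; P(author K) ≈ 0.6638, P(author P) ≈ 0.1182, P(author N) ≈ 0.2179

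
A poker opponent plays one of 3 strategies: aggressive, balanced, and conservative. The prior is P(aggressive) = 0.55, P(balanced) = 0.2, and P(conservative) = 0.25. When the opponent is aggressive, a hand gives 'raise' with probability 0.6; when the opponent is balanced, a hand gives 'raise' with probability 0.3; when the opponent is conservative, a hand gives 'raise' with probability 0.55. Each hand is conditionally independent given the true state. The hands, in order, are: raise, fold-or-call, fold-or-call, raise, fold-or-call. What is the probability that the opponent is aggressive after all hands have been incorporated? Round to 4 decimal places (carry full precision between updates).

Apply Bayes' rule sequentially, carrying P(aggressive) forward.
After 'raise': normaliser = 0.6·0.5500 + 0.3·0.2000 + 0.55·0.2500; P(aggressive) ≈ 0.6256, P(balanced) ≈ 0.1137, P(conservative) ≈ 0.2607
After 'fold-or-call': normaliser = 0.4·0.6256 + 0.7·0.1137 + 0.45·0.2607; P(aggressive) ≈ 0.5596, P(balanced) ≈ 0.1781, P(conservative) ≈ 0.2623
After 'fold-or-call': normaliser = 0.4·0.5596 + 0.7·0.1781 + 0.45·0.2623; P(aggressive) ≈ 0.4798, P(balanced) ≈ 0.2672, P(conservative) ≈ 0.2530
After 'raise': normaliser = 0.6·0.4798 + 0.3·0.2672 + 0.55·0.2530; P(aggressive) ≈ 0.5676, P(balanced) ≈ 0.1580, P(conservative) ≈ 0.2744
After 'fold-or-call': normaliser = 0.4·0.5676 + 0.7·0.1580 + 0.45·0.2744; P(aggressive) ≈ 0.4924, P(balanced) ≈ 0.2399, P(conservative) ≈ 0.2678

0.4924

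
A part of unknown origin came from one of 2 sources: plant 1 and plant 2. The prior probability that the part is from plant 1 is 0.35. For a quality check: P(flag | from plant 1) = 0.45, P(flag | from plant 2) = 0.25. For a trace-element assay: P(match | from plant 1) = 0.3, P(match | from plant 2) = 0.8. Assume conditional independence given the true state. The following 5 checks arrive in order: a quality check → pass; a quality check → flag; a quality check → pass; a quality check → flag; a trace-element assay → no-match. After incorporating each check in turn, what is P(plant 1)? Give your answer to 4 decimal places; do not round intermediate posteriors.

Each posterior becomes the prior for the next update.
After a quality check='pass': P(plant 1) = 0.55·0.3500 / (0.55·0.3500 + 0.75·0.6500) ≈ 0.2831
After a quality check='flag': P(plant 1) = 0.45·0.2831 / (0.45·0.2831 + 0.25·0.7169) ≈ 0.4155
After a quality check='pass': P(plant 1) = 0.55·0.4155 / (0.55·0.4155 + 0.75·0.5845) ≈ 0.3426
After a quality check='flag': P(plant 1) = 0.45·0.3426 / (0.45·0.3426 + 0.25·0.6574) ≈ 0.4841
After a trace-element assay='no-match': P(plant 1) = 0.7·0.4841 / (0.7·0.4841 + 0.2·0.5159) ≈ 0.7666

0.7666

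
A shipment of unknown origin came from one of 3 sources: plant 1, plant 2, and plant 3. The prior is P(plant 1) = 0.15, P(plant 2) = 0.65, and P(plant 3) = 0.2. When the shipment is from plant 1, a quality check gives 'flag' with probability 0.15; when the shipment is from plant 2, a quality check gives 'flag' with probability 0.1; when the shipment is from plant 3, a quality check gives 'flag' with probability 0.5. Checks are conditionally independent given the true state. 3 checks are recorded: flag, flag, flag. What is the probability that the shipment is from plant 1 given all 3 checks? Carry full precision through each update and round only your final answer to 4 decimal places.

After 'flag': normaliser = 0.15·0.1500 + 0.1·0.6500 + 0.5·0.2000; P(plant 1) ≈ 0.1200, P(plant 2) ≈ 0.3467, P(plant 3) ≈ 0.5333
After 'flag': normaliser = 0.15·0.1200 + 0.1·0.3467 + 0.5·0.5333; P(plant 1) ≈ 0.0564, P(plant 2) ≈ 0.1086, P(plant 3) ≈ 0.8351
After 'flag': normaliser = 0.15·0.0564 + 0.1·0.1086 + 0.5·0.8351; P(plant 1) ≈ 0.0194, P(plant 2) ≈ 0.0249, P(plant 3) ≈ 0.9558

0.0194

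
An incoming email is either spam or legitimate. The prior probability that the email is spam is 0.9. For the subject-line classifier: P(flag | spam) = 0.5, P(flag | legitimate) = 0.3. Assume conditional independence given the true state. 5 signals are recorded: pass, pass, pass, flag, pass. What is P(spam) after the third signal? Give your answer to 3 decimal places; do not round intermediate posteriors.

After 'pass': P(spam) = 0.5·0.9000 / (0.5·0.9000 + 0.7·0.1000) ≈ 0.8654
After 'pass': P(spam) = 0.5·0.8654 / (0.5·0.8654 + 0.7·0.1346) ≈ 0.8212
After 'pass': P(spam) = 0.5·0.8212 / (0.5·0.8212 + 0.7·0.1788) ≈ 0.7663

0.766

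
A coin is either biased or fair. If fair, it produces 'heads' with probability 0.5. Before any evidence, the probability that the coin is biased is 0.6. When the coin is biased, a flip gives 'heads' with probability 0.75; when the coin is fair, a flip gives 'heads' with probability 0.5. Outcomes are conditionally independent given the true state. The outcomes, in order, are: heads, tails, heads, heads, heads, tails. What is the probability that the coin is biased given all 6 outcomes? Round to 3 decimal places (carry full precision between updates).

After 'heads': P(biased) = 0.75·0.6000 / (0.75·0.6000 + 0.5·0.4000) ≈ 0.6923
After 'tails': P(biased) = 0.25·0.6923 / (0.25·0.6923 + 0.5·0.3077) ≈ 0.5294
After 'heads': P(biased) = 0.75·0.5294 / (0.75·0.5294 + 0.5·0.4706) ≈ 0.6279
After 'heads': P(biased) = 0.75·0.6279 / (0.75·0.6279 + 0.5·0.3721) ≈ 0.7168
After 'heads': P(biased) = 0.75·0.7168 / (0.75·0.7168 + 0.5·0.2832) ≈ 0.7915
After 'tails': P(biased) = 0.25·0.7915 / (0.25·0.7915 + 0.5·0.2085) ≈ 0.6550

0.655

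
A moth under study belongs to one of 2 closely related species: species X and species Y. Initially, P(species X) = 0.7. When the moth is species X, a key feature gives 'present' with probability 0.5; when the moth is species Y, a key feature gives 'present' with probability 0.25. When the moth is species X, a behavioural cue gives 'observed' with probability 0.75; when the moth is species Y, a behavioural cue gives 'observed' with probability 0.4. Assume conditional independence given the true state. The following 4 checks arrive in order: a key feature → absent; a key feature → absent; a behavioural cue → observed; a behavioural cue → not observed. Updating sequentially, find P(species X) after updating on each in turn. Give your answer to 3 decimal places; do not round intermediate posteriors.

After a key feature='absent': P(species X) = 0.5·0.7000 / (0.5·0.7000 + 0.75·0.3000) ≈ 0.6087
After a key feature='absent': P(species X) = 0.5·0.6087 / (0.5·0.6087 + 0.75·0.3913) ≈ 0.5091
After a behavioural cue='observed': P(species X) = 0.75·0.5091 / (0.75·0.5091 + 0.4·0.4909) ≈ 0.6604
After a behavioural cue='not observed': P(species X) = 0.25·0.6604 / (0.25·0.6604 + 0.6·0.3396) ≈ 0.4476

0.448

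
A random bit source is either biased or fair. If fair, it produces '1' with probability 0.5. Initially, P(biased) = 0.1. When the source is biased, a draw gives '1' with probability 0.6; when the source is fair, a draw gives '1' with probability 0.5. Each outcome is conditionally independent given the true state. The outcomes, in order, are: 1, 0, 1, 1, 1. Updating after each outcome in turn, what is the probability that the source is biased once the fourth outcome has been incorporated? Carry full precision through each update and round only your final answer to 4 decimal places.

Apply Bayes' rule sequentially, carrying P(biased) forward.
After '1': P(biased) = 0.6·0.1000 / (0.6·0.1000 + 0.5·0.9000) ≈ 0.1176
After '0': P(biased) = 0.4·0.1176 / (0.4·0.1176 + 0.5·0.8824) ≈ 0.0964
After '1': P(biased) = 0.6·0.0964 / (0.6·0.0964 + 0.5·0.9036) ≈ 0.1135
After '1': P(biased) = 0.6·0.1135 / (0.6·0.1135 + 0.5·0.8865) ≈ 0.1331

0.1331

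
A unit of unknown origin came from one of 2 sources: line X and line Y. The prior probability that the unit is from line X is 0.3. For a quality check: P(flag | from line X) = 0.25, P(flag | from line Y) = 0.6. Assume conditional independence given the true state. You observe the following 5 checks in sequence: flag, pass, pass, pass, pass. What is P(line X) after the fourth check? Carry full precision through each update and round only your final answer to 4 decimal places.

After 'flag': P(line X) = 0.25·0.3000 / (0.25·0.3000 + 0.6·0.7000) ≈ 0.1515
After 'pass': P(line X) = 0.75·0.1515 / (0.75·0.1515 + 0.4·0.8485) ≈ 0.2508
After 'pass': P(line X) = 0.75·0.2508 / (0.75·0.2508 + 0.4·0.7492) ≈ 0.3857
After 'pass': P(line X) = 0.75·0.3857 / (0.75·0.3857 + 0.4·0.6143) ≈ 0.5407

0.5407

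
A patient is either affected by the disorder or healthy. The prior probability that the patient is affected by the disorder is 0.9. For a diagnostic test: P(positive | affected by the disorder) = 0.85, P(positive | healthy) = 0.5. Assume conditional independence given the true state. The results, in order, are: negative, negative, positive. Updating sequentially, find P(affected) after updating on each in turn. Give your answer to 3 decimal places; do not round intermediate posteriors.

0.579

After 'negative': P(affected) = 0.15·0.9000 / (0.15·0.9000 + 0.5·0.1000) ≈ 0.7297
After 'negative': P(affected) = 0.15·0.7297 / (0.15·0.7297 + 0.5·0.2703) ≈ 0.4475
After 'positive': P(affected) = 0.85·0.4475 / (0.85·0.4475 + 0.5·0.5525) ≈ 0.5793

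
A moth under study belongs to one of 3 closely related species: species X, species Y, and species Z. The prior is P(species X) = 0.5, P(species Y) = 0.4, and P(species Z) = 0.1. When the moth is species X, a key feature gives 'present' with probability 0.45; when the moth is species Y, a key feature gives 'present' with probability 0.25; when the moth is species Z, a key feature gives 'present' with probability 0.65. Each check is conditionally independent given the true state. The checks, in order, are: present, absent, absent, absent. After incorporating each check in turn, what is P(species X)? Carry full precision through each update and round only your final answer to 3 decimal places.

After 'present': normaliser = 0.45·0.5000 + 0.25·0.4000 + 0.65·0.1000; P(species X) ≈ 0.5769, P(species Y) ≈ 0.2564, P(species Z) ≈ 0.1667
After 'absent': normaliser = 0.55·0.5769 + 0.75·0.2564 + 0.35·0.1667; P(species X) ≈ 0.5587, P(species Y) ≈ 0.3386, P(species Z) ≈ 0.1027
After 'absent': normaliser = 0.55·0.5587 + 0.75·0.3386 + 0.35·0.1027; P(species X) ≈ 0.5146, P(species Y) ≈ 0.4253, P(species Z) ≈ 0.0602
After 'absent': normaliser = 0.55·0.5146 + 0.75·0.4253 + 0.35·0.0602; P(species X) ≈ 0.4543, P(species Y) ≈ 0.5119, P(species Z) ≈ 0.0338

0.454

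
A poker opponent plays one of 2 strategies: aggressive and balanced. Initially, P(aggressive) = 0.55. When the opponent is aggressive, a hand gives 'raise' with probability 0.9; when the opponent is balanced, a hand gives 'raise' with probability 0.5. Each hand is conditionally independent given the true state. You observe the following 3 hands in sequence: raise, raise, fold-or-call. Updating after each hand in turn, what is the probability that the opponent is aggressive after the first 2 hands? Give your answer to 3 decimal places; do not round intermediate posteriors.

0.798

After 'raise': P(aggressive) = 0.9·0.5500 / (0.9·0.5500 + 0.5·0.4500) ≈ 0.6875
After 'raise': P(aggressive) = 0.9·0.6875 / (0.9·0.6875 + 0.5·0.3125) ≈ 0.7984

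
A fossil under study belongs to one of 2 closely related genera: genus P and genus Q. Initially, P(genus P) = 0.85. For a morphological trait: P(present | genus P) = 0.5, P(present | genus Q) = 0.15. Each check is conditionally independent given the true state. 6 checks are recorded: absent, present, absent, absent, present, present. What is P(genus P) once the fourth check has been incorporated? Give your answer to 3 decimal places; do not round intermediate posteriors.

0.794

Apply Bayes' rule sequentially, carrying P(genus P) forward.
After 'absent': P(genus P) = 0.5·0.8500 / (0.5·0.8500 + 0.85·0.1500) ≈ 0.7692
After 'present': P(genus P) = 0.5·0.7692 / (0.5·0.7692 + 0.15·0.2308) ≈ 0.9174
After 'absent': P(genus P) = 0.5·0.9174 / (0.5·0.9174 + 0.85·0.0826) ≈ 0.8673
After 'absent': P(genus P) = 0.5·0.8673 / (0.5·0.8673 + 0.85·0.1327) ≈ 0.7936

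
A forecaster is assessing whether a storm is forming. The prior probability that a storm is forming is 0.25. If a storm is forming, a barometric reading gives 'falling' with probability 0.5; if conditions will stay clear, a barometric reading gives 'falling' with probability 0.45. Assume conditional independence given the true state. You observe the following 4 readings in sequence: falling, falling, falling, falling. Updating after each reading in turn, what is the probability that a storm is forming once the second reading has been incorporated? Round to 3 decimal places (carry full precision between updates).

0.292

Each posterior becomes the prior for the next update.
After 'falling': P(storm) = 0.5·0.2500 / (0.5·0.2500 + 0.45·0.7500) ≈ 0.2703
After 'falling': P(storm) = 0.5·0.2703 / (0.5·0.2703 + 0.45·0.7297) ≈ 0.2915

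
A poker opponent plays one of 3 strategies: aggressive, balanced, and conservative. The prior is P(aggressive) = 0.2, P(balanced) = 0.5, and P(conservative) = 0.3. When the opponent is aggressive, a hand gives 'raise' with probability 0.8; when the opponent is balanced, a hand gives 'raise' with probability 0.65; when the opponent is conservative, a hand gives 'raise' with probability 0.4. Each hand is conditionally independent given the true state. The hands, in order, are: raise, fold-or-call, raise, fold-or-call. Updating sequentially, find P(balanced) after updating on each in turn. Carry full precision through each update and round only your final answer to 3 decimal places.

After 'raise': normaliser = 0.8·0.2000 + 0.65·0.5000 + 0.4·0.3000; P(aggressive) ≈ 0.2645, P(balanced) ≈ 0.5372, P(conservative) ≈ 0.1983
After 'fold-or-call': normaliser = 0.2·0.2645 + 0.35·0.5372 + 0.6·0.1983; P(aggressive) ≈ 0.1470, P(balanced) ≈ 0.5224, P(conservative) ≈ 0.3307
After 'raise': normaliser = 0.8·0.1470 + 0.65·0.5224 + 0.4·0.3307; P(aggressive) ≈ 0.1995, P(balanced) ≈ 0.5761, P(conservative) ≈ 0.2244
After 'fold-or-call': normaliser = 0.2·0.1995 + 0.35·0.5761 + 0.6·0.2244; P(aggressive) ≈ 0.1061, P(balanced) ≈ 0.5360, P(conservative) ≈ 0.3579

0.536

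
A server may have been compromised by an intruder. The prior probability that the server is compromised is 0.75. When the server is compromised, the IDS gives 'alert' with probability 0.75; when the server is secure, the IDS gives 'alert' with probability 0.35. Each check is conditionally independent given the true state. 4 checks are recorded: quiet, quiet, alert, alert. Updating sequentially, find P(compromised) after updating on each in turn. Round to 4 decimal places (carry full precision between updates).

0.6708

Apply Bayes' rule sequentially, carrying P(compromised) forward.
After 'quiet': P(compromised) = 0.25·0.7500 / (0.25·0.7500 + 0.65·0.2500) ≈ 0.5357
After 'quiet': P(compromised) = 0.25·0.5357 / (0.25·0.5357 + 0.65·0.4643) ≈ 0.3074
After 'alert': P(compromised) = 0.75·0.3074 / (0.75·0.3074 + 0.35·0.6926) ≈ 0.4874
After 'alert': P(compromised) = 0.75·0.4874 / (0.75·0.4874 + 0.35·0.5126) ≈ 0.6708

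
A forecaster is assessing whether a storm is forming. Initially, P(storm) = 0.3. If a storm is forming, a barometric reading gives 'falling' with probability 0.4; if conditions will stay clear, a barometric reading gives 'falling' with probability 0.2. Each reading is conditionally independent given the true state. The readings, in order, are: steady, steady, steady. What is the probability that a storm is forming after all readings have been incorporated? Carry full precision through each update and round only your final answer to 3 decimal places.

0.153

After 'steady': P(storm) = 0.6·0.3000 / (0.6·0.3000 + 0.8·0.7000) ≈ 0.2432
After 'steady': P(storm) = 0.6·0.2432 / (0.6·0.2432 + 0.8·0.7568) ≈ 0.1942
After 'steady': P(storm) = 0.6·0.1942 / (0.6·0.1942 + 0.8·0.8058) ≈ 0.1531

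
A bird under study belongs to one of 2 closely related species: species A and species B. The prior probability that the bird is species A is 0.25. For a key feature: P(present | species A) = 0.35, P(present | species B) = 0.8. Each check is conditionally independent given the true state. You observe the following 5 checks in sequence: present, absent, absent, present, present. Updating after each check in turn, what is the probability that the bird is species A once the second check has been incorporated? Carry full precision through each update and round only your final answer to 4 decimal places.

0.3216

After 'present': P(species A) = 0.35·0.2500 / (0.35·0.2500 + 0.8·0.7500) ≈ 0.1273
After 'absent': P(species A) = 0.65·0.1273 / (0.65·0.1273 + 0.2·0.8727) ≈ 0.3216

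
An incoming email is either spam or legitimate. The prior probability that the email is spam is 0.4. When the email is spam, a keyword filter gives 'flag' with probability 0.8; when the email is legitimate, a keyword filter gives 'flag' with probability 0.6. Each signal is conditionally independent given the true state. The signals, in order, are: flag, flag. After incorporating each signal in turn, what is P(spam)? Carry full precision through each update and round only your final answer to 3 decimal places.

0.542

After 'flag': P(spam) = 0.8·0.4000 / (0.8·0.4000 + 0.6·0.6000) ≈ 0.4706
After 'flag': P(spam) = 0.8·0.4706 / (0.8·0.4706 + 0.6·0.5294) ≈ 0.5424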